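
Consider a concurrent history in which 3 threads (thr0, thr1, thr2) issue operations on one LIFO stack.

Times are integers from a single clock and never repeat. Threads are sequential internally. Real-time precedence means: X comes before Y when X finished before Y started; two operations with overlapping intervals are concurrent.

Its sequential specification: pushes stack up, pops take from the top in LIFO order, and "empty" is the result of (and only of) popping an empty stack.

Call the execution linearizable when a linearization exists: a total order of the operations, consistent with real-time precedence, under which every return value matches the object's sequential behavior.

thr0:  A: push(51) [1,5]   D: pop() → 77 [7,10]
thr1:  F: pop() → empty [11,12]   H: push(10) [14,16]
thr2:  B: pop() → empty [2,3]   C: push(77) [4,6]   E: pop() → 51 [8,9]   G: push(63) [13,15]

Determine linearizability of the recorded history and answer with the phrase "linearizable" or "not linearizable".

one valid linearization: B, A, C, D, E, F, G, H
after step 1 (B pop() → empty): stack <>
after step 2 (A push(51)): stack <51>
after step 3 (C push(77)): stack <51,77>
after step 4 (D pop() → 77): stack <51>
after step 5 (E pop() → 51): stack <>
after step 6 (F pop() → empty): stack <>
after step 7 (G push(63)): stack <63>
after step 8 (H push(10)): stack <63,10>

linearizable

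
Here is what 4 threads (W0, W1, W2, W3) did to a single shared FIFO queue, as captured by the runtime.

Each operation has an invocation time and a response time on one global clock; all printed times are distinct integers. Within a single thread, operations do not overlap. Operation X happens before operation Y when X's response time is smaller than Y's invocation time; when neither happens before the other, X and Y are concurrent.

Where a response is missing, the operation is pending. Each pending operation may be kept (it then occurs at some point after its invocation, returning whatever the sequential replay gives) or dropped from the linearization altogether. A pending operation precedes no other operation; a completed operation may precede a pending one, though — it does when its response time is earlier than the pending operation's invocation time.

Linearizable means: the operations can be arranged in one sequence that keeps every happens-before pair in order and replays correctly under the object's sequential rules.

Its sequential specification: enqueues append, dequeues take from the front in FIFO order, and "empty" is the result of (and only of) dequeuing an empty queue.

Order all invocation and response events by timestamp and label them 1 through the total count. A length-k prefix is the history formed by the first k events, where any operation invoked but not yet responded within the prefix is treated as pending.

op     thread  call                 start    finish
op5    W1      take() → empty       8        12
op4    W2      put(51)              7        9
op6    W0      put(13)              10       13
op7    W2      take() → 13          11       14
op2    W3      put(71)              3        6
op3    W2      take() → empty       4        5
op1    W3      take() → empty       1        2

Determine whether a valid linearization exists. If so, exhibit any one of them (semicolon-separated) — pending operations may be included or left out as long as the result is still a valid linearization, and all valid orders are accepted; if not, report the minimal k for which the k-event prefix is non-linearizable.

prefix check: 1..11 passes, 1..12 fails once op5's time-12 response joins
checked exhaustively: 4 real-time-consistent orders of 5 completed operations, zero legal FIFO queue replays
every completion of the 2 pending operations (op6, op7) was checked; none linearizes
sample order op1, op2, op3, op4, op5 (pending dropped) stalls at step 3 — op3 take() → empty has no legal effect
sample order op1, op2, op3, op5, op4 (pending dropped) stalls at step 3 — op3 take() → empty has no legal effect

not linearizable — minimal violating prefix: 12 events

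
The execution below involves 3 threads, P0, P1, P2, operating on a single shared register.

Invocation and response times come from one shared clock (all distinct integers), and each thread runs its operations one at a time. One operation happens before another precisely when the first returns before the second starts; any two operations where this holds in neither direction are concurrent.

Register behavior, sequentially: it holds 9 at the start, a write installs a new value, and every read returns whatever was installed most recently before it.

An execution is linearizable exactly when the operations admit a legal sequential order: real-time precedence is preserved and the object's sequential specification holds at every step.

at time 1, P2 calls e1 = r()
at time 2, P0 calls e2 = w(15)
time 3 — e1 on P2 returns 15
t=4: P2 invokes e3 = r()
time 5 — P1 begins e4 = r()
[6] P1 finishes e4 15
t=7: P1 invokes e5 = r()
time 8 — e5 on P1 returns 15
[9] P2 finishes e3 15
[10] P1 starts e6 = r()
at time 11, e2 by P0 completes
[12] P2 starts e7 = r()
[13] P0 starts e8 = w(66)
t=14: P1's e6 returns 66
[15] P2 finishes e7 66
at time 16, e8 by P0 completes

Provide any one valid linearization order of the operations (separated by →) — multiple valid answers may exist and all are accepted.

e2 → e1 → e3 → e4 → e5 → e8 → e6 → e7

after step 1 (e2 w(15)): value 15
after step 2 (e1 r() → 15): value 15
after step 3 (e3 r() → 15): value 15
after step 4 (e4 r() → 15): value 15
after step 5 (e5 r() → 15): value 15
after step 6 (e8 w(66)): value 66
after step 7 (e6 r() → 66): value 66
after step 8 (e7 r() → 66): value 66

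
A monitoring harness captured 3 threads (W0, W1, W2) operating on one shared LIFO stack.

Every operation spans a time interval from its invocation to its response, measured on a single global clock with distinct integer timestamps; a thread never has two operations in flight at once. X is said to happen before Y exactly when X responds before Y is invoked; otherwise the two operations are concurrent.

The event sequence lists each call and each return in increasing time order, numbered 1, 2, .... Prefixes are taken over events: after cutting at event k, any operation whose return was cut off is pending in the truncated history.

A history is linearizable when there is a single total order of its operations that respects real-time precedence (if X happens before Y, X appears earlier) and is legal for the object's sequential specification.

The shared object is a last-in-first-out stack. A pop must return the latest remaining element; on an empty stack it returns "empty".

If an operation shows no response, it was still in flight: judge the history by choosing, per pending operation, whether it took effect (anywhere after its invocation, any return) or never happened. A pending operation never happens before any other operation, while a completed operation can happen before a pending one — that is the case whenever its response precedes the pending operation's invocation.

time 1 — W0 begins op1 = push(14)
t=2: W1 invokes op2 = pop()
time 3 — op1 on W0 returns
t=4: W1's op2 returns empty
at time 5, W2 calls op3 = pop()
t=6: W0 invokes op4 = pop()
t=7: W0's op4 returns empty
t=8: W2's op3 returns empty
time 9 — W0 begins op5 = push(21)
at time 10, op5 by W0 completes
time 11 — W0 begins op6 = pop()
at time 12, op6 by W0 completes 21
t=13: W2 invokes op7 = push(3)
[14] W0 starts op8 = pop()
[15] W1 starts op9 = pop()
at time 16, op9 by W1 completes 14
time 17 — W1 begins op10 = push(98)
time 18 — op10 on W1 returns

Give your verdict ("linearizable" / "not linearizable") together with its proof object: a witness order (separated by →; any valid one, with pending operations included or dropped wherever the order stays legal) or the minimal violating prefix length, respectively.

events 1..7 are fine; event 8 — the response of op3 at time 8 — makes the prefix non-linearizable
4 orders of the 4 completed LIFO stack ops respect real time; none is legal
for example op1, op2, op3, op4 fails at step 2: op2 pop() → empty is not legal there
for example op1, op2, op4, op3 fails at step 2: op2 pop() → empty is not legal there

not linearizable — minimal violating prefix: 8 events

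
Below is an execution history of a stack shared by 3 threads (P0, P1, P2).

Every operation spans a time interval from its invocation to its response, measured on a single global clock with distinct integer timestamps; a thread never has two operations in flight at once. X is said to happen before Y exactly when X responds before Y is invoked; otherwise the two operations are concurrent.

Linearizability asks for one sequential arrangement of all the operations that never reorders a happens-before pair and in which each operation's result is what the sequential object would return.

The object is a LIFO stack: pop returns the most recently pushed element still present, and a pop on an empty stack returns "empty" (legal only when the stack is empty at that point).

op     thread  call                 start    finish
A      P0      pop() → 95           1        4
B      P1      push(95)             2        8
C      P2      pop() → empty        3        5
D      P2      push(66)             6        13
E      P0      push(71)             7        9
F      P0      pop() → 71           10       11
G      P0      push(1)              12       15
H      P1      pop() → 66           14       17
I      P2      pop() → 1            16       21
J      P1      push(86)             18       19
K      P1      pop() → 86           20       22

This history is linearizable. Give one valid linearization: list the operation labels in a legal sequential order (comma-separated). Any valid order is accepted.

1. B push(95), leaving stack <95>
2. A pop() → 95, leaving stack <>
3. C pop() → empty, leaving stack <>
4. D push(66), leaving stack <66>
5. E push(71), leaving stack <66,71>
6. F pop() → 71, leaving stack <66>
7. G push(1), leaving stack <66,1>
8. I pop() → 1, leaving stack <66>
9. H pop() → 66, leaving stack <>
10. J push(86), leaving stack <86>
11. K pop() → 86, leaving stack <>

B, A, C, D, E, F, G, I, H, J, K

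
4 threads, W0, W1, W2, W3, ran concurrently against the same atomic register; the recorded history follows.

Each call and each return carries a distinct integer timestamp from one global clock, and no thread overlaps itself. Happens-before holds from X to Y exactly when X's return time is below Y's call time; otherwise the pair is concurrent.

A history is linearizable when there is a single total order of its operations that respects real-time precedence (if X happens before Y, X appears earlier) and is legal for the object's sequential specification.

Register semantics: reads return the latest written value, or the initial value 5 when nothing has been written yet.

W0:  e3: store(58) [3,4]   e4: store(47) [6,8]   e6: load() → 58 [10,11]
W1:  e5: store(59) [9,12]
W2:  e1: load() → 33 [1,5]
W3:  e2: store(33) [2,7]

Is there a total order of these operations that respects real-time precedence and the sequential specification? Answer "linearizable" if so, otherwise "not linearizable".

through event 10 a valid linearization exists; event 11 (e6 responding at time 11) ends that
real-time-consistent orders of the 5 completed operations: 8 — all fail the atomic register replay
including or dropping the 1 pending operation (e5) in any combination fails
sample order e1, e2, e3, e4, e6 (pending dropped) stalls at step 1 — e1 load() → 33 has no legal effect
sample order e1, e3, e2, e4, e6 (pending dropped) stalls at step 1 — e1 load() → 33 has no legal effect

not linearizable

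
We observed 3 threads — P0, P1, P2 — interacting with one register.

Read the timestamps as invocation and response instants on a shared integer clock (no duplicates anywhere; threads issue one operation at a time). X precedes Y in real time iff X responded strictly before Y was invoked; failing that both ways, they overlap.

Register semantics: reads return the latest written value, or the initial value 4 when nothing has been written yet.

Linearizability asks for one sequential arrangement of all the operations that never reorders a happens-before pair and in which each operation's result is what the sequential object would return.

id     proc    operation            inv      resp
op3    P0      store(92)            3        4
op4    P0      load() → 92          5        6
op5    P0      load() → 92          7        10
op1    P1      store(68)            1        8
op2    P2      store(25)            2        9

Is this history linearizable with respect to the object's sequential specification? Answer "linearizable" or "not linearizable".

linearizable

witness order: op1, op2, op3, op4, op5
1. op1 store(68), leaving value 68
2. op2 store(25), leaving value 25
3. op3 store(92), leaving value 92
4. op4 load() → 92, leaving value 92
5. op5 load() → 92, leaving value 92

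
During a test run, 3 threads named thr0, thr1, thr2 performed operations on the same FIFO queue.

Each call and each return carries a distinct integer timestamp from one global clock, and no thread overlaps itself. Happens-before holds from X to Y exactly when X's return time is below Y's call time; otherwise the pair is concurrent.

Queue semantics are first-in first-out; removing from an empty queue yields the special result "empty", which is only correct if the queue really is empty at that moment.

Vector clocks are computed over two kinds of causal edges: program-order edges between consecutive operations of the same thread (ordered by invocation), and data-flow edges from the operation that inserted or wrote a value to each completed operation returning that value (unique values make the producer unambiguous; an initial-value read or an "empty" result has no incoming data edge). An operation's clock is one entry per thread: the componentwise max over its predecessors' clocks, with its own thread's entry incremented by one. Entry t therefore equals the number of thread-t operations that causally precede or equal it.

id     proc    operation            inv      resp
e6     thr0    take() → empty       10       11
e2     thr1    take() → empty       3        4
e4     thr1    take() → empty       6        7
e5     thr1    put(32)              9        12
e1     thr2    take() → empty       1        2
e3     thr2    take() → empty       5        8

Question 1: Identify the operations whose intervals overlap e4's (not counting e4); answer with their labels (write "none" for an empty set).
e3

concurrent with e4 ([6,7]): every op whose interval crosses 6..7
e1 [1,2]: before
e2 [3,4]: before
e3 [5,8]: concurrent
e5 [9,12]: after
e6 [10,11]: after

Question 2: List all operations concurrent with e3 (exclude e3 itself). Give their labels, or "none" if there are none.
e4

e3 runs from 5 to 8; window-overlapping ops are concurrent
e1 [1,2]: before
e2 [3,4]: before
e4 [6,7]: concurrent
e5 [9,12]: after
e6 [10,11]: after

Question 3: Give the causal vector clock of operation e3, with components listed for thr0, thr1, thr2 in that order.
(0, 0, 2)

VC(e1, invoked at 1): no causal predecessors; +1 on thr2 → (0, 0, 1)
VC(e2, invoked at 3): no causal predecessors; +1 on thr1 → (0, 1, 0)
VC(e6, invoked at 10): no causal predecessors; +1 on thr0 → (1, 0, 0)
VC(e3, invoked at 5): max of VC(e1)=(0, 0, 1), then +1 on thread thr2 → (0, 0, 2)
VC(e4, invoked at 6): max of VC(e2)=(0, 1, 0), then +1 on thread thr1 → (0, 2, 0)
VC(e5, invoked at 9): max of VC(e4)=(0, 2, 0), then +1 on thread thr1 → (0, 3, 0)
target: VC(e3) = (0, 0, 2)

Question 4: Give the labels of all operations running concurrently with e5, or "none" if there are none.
e6

e5 spans [9,12]: anything still running between times 9 and 12 counts as concurrent
e1 [1,2]: before
e2 [3,4]: before
e3 [5,8]: before
e4 [6,7]: before
e6 [10,11]: concurrent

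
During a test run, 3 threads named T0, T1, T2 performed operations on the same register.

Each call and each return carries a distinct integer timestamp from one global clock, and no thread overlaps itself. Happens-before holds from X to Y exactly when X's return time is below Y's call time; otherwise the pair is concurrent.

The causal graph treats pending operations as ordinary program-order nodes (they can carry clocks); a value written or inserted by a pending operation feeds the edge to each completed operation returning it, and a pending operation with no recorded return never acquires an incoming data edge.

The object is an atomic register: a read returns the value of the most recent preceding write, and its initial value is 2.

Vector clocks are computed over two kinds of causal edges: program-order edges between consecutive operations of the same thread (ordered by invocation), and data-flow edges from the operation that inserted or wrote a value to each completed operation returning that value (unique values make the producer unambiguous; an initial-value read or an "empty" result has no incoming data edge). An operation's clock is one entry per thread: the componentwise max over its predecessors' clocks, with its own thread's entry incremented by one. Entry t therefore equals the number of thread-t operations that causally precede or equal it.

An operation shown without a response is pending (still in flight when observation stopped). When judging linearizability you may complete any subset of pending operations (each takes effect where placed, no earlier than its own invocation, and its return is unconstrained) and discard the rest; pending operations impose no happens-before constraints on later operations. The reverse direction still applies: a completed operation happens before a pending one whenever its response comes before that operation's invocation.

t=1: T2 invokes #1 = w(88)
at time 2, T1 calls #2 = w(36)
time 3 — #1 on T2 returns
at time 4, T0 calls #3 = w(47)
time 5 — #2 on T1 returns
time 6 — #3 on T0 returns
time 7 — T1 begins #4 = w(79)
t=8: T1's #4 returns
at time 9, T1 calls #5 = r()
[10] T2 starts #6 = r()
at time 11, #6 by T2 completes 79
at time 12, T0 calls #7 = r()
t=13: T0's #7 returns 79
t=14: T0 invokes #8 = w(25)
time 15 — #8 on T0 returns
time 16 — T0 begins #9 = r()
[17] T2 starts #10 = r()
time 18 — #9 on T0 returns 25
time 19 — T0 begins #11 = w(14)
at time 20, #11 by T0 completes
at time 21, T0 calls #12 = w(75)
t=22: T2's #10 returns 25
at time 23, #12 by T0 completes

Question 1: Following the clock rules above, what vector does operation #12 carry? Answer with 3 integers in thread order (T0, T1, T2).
(6, 2, 0)

no predecessors for #1 (invoked 1): T2 increments from zero → (0, 0, 1)
no predecessors for #2 (invoked 2): T1 increments from zero → (0, 1, 0)
no predecessors for #3 (invoked 4): T0 increments from zero → (1, 0, 0)
#4 (invocation 7): componentwise max over VC(#2)=(0, 1, 0), +1 at T1, giving (0, 2, 0)
#5 (invocation 9): componentwise max over VC(#4)=(0, 2, 0), +1 at T1, giving (0, 3, 0)
#6 (invocation 10): componentwise max over VC(#1)=(0, 0, 1), VC(#4)=(0, 2, 0), +1 at T2, giving (0, 2, 2)
#7 (invocation 12): componentwise max over VC(#3)=(1, 0, 0), VC(#4)=(0, 2, 0), +1 at T0, giving (2, 2, 0)
#8 (invocation 14): componentwise max over VC(#7)=(2, 2, 0), +1 at T0, giving (3, 2, 0)
#9 (invocation 16): componentwise max over VC(#8)=(3, 2, 0), +1 at T0, giving (4, 2, 0)
#11 (invocation 19): componentwise max over VC(#9)=(4, 2, 0), +1 at T0, giving (5, 2, 0)
#10 (invocation 17): componentwise max over VC(#6)=(0, 2, 2), VC(#8)=(3, 2, 0), +1 at T2, giving (3, 2, 3)
#12 (invocation 21): componentwise max over VC(#11)=(5, 2, 0), +1 at T0, giving (6, 2, 0)
target: VC(#12) = (6, 2, 0)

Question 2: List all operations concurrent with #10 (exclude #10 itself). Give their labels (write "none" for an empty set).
#11, #12, #5, #9

#10 runs from 17 to 22; window-overlapping ops are concurrent
#1 [1,3]: before
#2 [2,5]: before
#3 [4,6]: before
#4 [7,8]: before
#5 [9,…): concurrent
#6 [10,11]: before
#7 [12,13]: before
#8 [14,15]: before
#9 [16,18]: concurrent
#11 [19,20]: concurrent
#12 [21,23]: concurrent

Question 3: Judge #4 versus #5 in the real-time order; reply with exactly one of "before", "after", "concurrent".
before

#4 spans [7,8], #5 spans [9,…)
resp(#4)=8 < inv(#5)=9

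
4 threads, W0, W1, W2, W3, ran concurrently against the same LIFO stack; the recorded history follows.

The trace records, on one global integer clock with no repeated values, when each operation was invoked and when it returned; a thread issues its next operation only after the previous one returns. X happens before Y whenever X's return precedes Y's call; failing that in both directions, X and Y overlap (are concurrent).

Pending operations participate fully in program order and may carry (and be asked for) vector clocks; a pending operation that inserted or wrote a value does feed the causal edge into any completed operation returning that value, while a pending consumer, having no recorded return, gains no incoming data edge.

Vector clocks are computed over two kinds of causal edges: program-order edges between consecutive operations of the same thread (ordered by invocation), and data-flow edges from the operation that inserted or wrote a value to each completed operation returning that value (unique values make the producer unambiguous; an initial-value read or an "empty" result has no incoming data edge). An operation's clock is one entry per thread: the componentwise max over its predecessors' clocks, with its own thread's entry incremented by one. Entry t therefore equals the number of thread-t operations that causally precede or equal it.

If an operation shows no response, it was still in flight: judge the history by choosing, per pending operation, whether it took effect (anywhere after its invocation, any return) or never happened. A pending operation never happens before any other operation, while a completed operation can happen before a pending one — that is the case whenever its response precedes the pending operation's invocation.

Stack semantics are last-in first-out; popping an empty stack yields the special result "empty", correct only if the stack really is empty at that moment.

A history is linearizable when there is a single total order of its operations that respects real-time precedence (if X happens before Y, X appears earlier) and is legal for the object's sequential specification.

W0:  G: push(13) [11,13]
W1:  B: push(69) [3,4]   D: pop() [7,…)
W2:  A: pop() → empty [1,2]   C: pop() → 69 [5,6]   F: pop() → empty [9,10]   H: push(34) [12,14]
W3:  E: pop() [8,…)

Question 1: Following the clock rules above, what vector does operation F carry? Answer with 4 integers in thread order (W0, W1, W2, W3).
Answer: (0, 1, 3, 0)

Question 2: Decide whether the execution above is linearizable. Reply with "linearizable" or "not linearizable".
linearizable

a witness: A, B, C, D, E, F, G, H
after step 1 (A pop() → empty): stack <>
after step 2 (B push(69)): stack <69>
after step 3 (C pop() → 69): stack <>
after step 4 (D pop() (pending, included)): stack <>
after step 5 (E pop() (pending, included)): stack <>
after step 6 (F pop() → empty): stack <>
after step 7 (G push(13)): stack <13>
after step 8 (H push(34)): stack <13,34>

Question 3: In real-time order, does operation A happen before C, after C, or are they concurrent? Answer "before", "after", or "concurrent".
Answer: before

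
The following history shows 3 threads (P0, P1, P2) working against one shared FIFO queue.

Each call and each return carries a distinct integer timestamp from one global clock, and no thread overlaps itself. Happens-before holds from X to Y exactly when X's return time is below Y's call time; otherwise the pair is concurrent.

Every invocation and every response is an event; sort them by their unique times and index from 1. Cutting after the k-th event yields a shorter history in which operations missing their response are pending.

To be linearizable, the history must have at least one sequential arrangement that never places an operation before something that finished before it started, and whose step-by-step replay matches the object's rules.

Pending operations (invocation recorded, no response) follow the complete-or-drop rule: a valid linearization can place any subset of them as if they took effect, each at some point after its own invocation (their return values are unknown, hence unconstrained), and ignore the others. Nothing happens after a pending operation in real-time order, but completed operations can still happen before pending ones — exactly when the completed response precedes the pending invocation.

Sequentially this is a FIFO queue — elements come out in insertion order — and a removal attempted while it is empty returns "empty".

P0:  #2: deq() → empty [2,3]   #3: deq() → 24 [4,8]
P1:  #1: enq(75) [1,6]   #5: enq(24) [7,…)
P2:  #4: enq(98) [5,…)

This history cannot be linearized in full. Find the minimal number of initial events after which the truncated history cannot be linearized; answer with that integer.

events 1..7 are linearizable; a witness order is #2, #1:
after step 1 (#2 deq() → empty): queue <>
after step 2 (#1 enq(75)): queue <75>
with event 8 included (#3 responding at time 8), all real-time-consistent orders fail
every completion of the 2 pending operations (#4, #5) was checked; none linearizes
sample order #1, #2, #3 (pending dropped) stalls at step 2 — #2 deq() → empty has no legal effect
sample order #2, #1, #3 (pending dropped) stalls at step 3 — #3 deq() → 24 has no legal effect

8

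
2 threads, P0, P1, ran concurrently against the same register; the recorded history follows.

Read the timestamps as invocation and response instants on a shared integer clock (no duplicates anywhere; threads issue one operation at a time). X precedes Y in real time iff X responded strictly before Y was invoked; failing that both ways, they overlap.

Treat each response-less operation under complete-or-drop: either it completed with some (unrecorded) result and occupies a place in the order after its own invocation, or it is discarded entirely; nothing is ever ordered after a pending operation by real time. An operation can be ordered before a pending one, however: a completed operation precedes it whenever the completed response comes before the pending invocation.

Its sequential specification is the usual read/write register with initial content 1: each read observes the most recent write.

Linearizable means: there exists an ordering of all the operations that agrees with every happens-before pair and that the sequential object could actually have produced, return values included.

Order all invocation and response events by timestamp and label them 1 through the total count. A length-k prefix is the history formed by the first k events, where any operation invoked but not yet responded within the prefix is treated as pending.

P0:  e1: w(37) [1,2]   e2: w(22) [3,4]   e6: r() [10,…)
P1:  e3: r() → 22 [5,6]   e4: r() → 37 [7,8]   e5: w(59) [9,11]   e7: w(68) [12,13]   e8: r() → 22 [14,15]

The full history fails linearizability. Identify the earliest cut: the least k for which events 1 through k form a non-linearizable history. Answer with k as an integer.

events 1..7 are linearizable; a witness order is e1, e2, e3:
after step 1 (e1 w(37)): value 37
after step 2 (e2 w(22)): value 22
after step 3 (e3 r() → 22): value 22
include event 8 — e4 responding at 8 — and every candidate order breaks
take e1, e2, e3, e4: step 4 already fails, because e4 r() → 37 cannot occur there

8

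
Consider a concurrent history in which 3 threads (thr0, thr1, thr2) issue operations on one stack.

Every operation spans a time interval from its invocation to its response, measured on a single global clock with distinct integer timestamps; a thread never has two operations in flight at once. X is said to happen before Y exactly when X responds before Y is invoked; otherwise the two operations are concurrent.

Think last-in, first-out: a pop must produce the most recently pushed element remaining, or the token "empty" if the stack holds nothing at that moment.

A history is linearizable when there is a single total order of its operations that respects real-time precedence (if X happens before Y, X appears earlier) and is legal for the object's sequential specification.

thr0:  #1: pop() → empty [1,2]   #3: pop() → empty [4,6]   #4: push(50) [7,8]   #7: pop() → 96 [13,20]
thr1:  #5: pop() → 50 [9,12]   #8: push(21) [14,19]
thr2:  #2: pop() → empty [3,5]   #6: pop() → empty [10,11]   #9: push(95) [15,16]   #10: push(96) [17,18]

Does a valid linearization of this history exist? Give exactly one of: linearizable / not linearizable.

a witness: #1, #2, #3, #4, #5, #6, #8, #9, #10, #7
1. #1 pop() → empty, leaving stack <>
2. #2 pop() → empty, leaving stack <>
3. #3 pop() → empty, leaving stack <>
4. #4 push(50), leaving stack <50>
5. #5 pop() → 50, leaving stack <>
6. #6 pop() → empty, leaving stack <>
7. #8 push(21), leaving stack <21>
8. #9 push(95), leaving stack <21,95>
9. #10 push(96), leaving stack <21,95,96>
10. #7 pop() → 96, leaving stack <21,95>

linearizable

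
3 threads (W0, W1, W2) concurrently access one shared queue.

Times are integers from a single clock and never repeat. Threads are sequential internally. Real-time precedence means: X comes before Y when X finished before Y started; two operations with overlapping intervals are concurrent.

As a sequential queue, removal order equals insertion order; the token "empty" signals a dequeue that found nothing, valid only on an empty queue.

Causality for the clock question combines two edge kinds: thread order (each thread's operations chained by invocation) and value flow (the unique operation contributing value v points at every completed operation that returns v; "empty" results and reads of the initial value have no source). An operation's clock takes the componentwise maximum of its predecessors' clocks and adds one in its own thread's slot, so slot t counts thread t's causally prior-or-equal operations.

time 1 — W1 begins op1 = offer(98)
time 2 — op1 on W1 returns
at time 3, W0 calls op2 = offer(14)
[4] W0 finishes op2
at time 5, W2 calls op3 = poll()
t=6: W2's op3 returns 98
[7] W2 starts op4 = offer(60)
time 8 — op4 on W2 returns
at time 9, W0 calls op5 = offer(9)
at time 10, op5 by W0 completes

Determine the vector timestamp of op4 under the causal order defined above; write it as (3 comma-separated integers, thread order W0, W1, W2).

(0, 1, 2)

op1 (invocation 1): nothing precedes it; W1's component alone gives (0, 1, 0)
op2 (invocation 3): nothing precedes it; W0's component alone gives (1, 0, 0)
merge at op3 (invoked 5): VC(op1)=(0, 1, 0), own-thread bump on W2 → (0, 1, 1)
merge at op5 (invoked 9): VC(op2)=(1, 0, 0), own-thread bump on W0 → (2, 0, 0)
merge at op4 (invoked 7): VC(op3)=(0, 1, 1), own-thread bump on W2 → (0, 1, 2)
target: VC(op4) = (0, 1, 2)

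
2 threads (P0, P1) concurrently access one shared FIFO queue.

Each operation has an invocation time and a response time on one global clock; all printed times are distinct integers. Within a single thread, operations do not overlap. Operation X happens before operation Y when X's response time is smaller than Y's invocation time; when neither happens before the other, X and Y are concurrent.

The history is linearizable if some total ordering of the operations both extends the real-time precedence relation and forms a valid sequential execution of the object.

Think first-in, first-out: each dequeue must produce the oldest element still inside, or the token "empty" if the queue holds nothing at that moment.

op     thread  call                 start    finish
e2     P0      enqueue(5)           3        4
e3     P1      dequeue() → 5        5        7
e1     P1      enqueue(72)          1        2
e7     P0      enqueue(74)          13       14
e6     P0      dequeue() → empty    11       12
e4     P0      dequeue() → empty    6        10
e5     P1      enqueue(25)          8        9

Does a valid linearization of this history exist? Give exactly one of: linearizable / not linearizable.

not linearizable

cut after 9 events: linearizable; cut after 10 events (e4 responds, time 10): not linearizable
3 orders of the 5 completed FIFO queue ops respect real time; none is legal
one such order, e1, e2, e3, e4, e5, breaks at step 3 where e3 dequeue() → 5 is illegal
one such order, e1, e2, e3, e5, e4, breaks at step 3 where e3 dequeue() → 5 is illegal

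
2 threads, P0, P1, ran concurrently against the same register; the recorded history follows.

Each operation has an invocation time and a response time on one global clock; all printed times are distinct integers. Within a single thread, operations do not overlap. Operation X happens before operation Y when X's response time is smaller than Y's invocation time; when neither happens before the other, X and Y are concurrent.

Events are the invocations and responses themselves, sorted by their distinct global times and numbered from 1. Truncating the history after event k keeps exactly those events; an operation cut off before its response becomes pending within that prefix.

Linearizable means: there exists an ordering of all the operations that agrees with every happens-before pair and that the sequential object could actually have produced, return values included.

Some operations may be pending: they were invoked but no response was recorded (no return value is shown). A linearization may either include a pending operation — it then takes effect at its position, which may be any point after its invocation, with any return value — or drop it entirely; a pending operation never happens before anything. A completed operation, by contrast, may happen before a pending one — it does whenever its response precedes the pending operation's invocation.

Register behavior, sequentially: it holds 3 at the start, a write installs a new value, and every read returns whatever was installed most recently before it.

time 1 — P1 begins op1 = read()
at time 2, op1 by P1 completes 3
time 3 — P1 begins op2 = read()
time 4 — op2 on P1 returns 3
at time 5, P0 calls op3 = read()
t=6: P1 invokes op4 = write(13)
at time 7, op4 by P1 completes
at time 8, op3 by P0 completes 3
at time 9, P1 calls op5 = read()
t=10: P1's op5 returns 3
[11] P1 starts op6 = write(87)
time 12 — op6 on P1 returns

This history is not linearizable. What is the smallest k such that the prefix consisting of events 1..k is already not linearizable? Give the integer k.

a valid linearization of events 1..9 exists, for instance op1, op2, op3, op4:
step 1: op1 read() → 3 — value 3
step 2: op2 read() → 3 — value 3
step 3: op3 read() → 3 — value 3
step 4: op4 write(13) — value 13
event 10 — op5's response, time 10 — after it, nothing linearizes
e.g. op1, op2, op3, op4, op5: illegal at step 5, since op5 read() → 3 cannot apply there
e.g. op1, op2, op4, op3, op5: illegal at step 4, since op3 read() → 3 cannot apply there

10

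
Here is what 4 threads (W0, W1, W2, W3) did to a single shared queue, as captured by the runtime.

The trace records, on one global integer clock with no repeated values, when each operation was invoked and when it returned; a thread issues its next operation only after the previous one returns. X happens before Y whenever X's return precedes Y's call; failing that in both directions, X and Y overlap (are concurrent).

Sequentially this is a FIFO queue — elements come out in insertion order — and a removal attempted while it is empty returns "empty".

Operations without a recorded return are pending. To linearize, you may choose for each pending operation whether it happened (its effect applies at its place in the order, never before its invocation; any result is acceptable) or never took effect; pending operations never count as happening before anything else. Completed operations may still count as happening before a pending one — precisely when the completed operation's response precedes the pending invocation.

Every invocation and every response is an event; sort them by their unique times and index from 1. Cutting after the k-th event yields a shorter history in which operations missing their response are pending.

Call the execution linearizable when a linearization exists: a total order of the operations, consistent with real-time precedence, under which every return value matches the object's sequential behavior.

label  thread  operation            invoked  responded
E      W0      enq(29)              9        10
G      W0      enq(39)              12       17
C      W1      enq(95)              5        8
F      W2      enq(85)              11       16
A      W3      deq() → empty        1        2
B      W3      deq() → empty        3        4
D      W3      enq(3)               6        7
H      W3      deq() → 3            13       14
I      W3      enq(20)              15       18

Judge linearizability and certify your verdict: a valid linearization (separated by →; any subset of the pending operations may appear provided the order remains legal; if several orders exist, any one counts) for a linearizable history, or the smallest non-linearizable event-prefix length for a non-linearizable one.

linearizable — witness: A → B → D → C → E → F → G → H → I

after step 1 (A deq() → empty): queue <>
after step 2 (B deq() → empty): queue <>
after step 3 (D enq(3)): queue <3>
after step 4 (C enq(95)): queue <3,95>
after step 5 (E enq(29)): queue <3,95,29>
after step 6 (F enq(85)): queue <3,95,29,85>
after step 7 (G enq(39)): queue <3,95,29,85,39>
after step 8 (H deq() → 3): queue <95,29,85,39>
after step 9 (I enq(20)): queue <95,29,85,39,20>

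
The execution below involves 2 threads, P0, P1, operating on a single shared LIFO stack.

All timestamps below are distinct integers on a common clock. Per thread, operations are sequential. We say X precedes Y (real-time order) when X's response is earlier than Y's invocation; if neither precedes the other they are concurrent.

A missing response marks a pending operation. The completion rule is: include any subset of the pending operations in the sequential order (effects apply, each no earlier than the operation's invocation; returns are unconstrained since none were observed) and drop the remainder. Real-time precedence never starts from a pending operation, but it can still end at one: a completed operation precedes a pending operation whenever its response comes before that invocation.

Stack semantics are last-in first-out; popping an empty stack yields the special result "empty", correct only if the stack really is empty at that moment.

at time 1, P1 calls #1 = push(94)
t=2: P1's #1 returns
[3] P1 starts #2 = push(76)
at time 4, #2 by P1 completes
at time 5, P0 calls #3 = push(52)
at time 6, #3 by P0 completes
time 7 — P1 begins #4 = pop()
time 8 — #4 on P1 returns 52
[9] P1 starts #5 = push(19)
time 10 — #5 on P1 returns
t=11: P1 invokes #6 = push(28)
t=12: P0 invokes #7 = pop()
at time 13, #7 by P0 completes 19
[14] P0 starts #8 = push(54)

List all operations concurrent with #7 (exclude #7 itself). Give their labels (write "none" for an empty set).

#7 runs from 12 to 13; window-overlapping ops are concurrent
#1 [1,2]: before
#2 [3,4]: before
#3 [5,6]: before
#4 [7,8]: before
#5 [9,10]: before
#6 [11,…): concurrent
#8 [14,…): after

#6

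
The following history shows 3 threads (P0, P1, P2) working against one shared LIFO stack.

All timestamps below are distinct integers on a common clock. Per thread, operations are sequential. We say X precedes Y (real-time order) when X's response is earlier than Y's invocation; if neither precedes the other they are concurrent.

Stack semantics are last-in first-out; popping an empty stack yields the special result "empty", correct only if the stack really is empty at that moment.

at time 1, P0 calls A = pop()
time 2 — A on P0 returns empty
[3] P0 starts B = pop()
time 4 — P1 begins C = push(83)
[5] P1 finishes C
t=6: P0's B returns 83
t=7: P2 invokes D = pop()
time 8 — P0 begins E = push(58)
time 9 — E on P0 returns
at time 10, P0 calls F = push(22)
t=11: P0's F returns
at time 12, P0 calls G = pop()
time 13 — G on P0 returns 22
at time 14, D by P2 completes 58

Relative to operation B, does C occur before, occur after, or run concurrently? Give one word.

concurrent

C spans [4,5], B spans [3,6]
the intervals overlap in both directions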